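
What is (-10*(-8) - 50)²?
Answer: 900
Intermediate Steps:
(-10*(-8) - 50)² = (80 - 50)² = 30² = 900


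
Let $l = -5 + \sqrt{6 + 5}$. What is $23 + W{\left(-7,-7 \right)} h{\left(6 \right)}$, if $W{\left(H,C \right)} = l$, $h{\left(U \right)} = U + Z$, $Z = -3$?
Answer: $8 + 3 \sqrt{11} \approx 17.95$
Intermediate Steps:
$h{\left(U \right)} = -3 + U$ ($h{\left(U \right)} = U - 3 = -3 + U$)
$l = -5 + \sqrt{11} \approx -1.6834$
$W{\left(H,C \right)} = -5 + \sqrt{11}$
$23 + W{\left(-7,-7 \right)} h{\left(6 \right)} = 23 + \left(-5 + \sqrt{11}\right) \left(-3 + 6\right) = 23 + \left(-5 + \sqrt{11}\right) 3 = 23 - \left(15 - 3 \sqrt{11}\right) = 8 + 3 \sqrt{11}$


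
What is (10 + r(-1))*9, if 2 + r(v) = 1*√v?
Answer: 72 + 9*I ≈ 72.0 + 9.0*I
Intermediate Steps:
r(v) = -2 + √v (r(v) = -2 + 1*√v = -2 + √v)
(10 + r(-1))*9 = (10 + (-2 + √(-1)))*9 = (10 + (-2 + I))*9 = (8 + I)*9 = 72 + 9*I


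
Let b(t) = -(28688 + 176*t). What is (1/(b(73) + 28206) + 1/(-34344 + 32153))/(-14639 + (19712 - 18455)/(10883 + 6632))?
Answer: 1753873/48312582416728 ≈ 3.6303e-8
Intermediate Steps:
b(t) = -28688 - 176*t (b(t) = -(28688 + 176*t) = -176*(163 + t) = -28688 - 176*t)
(1/(b(73) + 28206) + 1/(-34344 + 32153))/(-14639 + (19712 - 18455)/(10883 + 6632)) = (1/((-28688 - 176*73) + 28206) + 1/(-34344 + 32153))/(-14639 + (19712 - 18455)/(10883 + 6632)) = (1/((-28688 - 12848) + 28206) + 1/(-2191))/(-14639 + 1257/17515) = (1/(-41536 + 28206) - 1/2191)/(-14639 + 1257*(1/17515)) = (1/(-13330) - 1/2191)/(-14639 + 1257/17515) = (-1/13330 - 1/2191)/(-256400828/17515) = -15521/29206030*(-17515/256400828) = 1753873/48312582416728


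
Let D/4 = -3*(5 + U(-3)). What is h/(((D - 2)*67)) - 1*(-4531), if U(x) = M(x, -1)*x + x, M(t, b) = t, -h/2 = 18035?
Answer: 20357694/4489 ≈ 4535.0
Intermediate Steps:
h = -36070 (h = -2*18035 = -36070)
U(x) = x + x² (U(x) = x*x + x = x² + x = x + x²)
D = -132 (D = 4*(-3*(5 - 3*(1 - 3))) = 4*(-3*(5 - 3*(-2))) = 4*(-3*(5 + 6)) = 4*(-3*11) = 4*(-33) = -132)
h/(((D - 2)*67)) - 1*(-4531) = -36070*1/(67*(-132 - 2)) - 1*(-4531) = -36070/((-134*67)) + 4531 = -36070/(-8978) + 4531 = -36070*(-1/8978) + 4531 = 18035/4489 + 4531 = 20357694/4489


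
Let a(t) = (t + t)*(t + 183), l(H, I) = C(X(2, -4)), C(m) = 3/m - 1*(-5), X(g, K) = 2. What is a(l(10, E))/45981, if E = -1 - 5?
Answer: 379/7074 ≈ 0.053576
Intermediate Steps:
E = -6
C(m) = 5 + 3/m (C(m) = 3/m + 5 = 5 + 3/m)
l(H, I) = 13/2 (l(H, I) = 5 + 3/2 = 13/2)
a(t) = 2*t*(183 + t) (a(t) = (2*t)*(183 + t) = 2*t*(183 + t))
a(l(10, E))/45981 = (2*(13/2)*(183 + 13/2))/45981 = (2*(13/2)*(379/2))*(1/45981) = (4927/2)*(1/45981) = 379/7074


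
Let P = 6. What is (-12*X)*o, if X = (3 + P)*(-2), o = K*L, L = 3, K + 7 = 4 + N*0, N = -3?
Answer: -1944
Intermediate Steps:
K = -3 (K = -7 + (4 - 3*0) = -7 + (4 + 0) = -7 + 4 = -3)
o = -9 (o = -3*3 = -9)
X = -18 (X = (3 + 6)*(-2) = 9*(-2) = -18)
(-12*X)*o = -12*(-18)*(-9) = 216*(-9) = -1944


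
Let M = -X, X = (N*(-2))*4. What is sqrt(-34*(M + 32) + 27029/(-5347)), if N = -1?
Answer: I*sqrt(23474297807)/5347 ≈ 28.654*I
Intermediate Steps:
X = 8 (X = -1*(-2)*4 = 2*4 = 8)
M = -8 (M = -1*8 = -8)
sqrt(-34*(M + 32) + 27029/(-5347)) = sqrt(-34*(-8 + 32) + 27029/(-5347)) = sqrt(-34*24 + 27029*(-1/5347)) = sqrt(-816 - 27029/5347) = sqrt(-4390181/5347) = I*sqrt(23474297807)/5347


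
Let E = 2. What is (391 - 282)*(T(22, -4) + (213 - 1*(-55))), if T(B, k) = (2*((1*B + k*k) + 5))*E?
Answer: 47960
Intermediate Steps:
T(B, k) = 20 + 4*B + 4*k² (T(B, k) = (2*((1*B + k*k) + 5))*2 = (2*((B + k²) + 5))*2 = (2*(5 + B + k²))*2 = (10 + 2*B + 2*k²)*2 = 20 + 4*B + 4*k²)
(391 - 282)*(T(22, -4) + (213 - 1*(-55))) = (391 - 282)*((20 + 4*22 + 4*(-4)²) + (213 - 1*(-55))) = 109*((20 + 88 + 4*16) + (213 + 55)) = 109*((20 + 88 + 64) + 268) = 109*(172 + 268) = 109*440 = 47960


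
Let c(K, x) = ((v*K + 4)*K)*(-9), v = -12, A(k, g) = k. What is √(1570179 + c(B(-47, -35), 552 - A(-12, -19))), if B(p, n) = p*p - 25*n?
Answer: √1028653203 ≈ 32073.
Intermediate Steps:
B(p, n) = p² - 25*n
c(K, x) = -9*K*(4 - 12*K) (c(K, x) = ((-12*K + 4)*K)*(-9) = ((4 - 12*K)*K)*(-9) = (K*(4 - 12*K))*(-9) = -9*K*(4 - 12*K))
√(1570179 + c(B(-47, -35), 552 - A(-12, -19))) = √(1570179 + 36*((-47)² - 25*(-35))*(-1 + 3*((-47)² - 25*(-35)))) = √(1570179 + 36*(2209 + 875)*(-1 + 3*(2209 + 875))) = √(1570179 + 36*3084*(-1 + 3*3084)) = √(1570179 + 36*3084*(-1 + 9252)) = √(1570179 + 36*3084*9251) = √(1570179 + 1027083024) = √1028653203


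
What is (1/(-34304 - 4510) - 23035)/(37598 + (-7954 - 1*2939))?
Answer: -894080491/1036527870 ≈ -0.86257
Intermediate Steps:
(1/(-34304 - 4510) - 23035)/(37598 + (-7954 - 1*2939)) = (1/(-38814) - 23035)/(37598 + (-7954 - 2939)) = (-1/38814 - 23035)/(37598 - 10893) = -894080491/38814/26705 = -894080491/38814*1/26705 = -894080491/1036527870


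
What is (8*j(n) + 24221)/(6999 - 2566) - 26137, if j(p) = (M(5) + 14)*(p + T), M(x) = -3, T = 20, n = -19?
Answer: -115841012/4433 ≈ -26132.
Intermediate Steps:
j(p) = 220 + 11*p (j(p) = (-3 + 14)*(p + 20) = 11*(20 + p) = 220 + 11*p)
(8*j(n) + 24221)/(6999 - 2566) - 26137 = (8*(220 + 11*(-19)) + 24221)/(6999 - 2566) - 26137 = (8*(220 - 209) + 24221)/4433 - 26137 = (8*11 + 24221)*(1/4433) - 26137 = (88 + 24221)*(1/4433) - 26137 = 24309*(1/4433) - 26137 = 24309/4433 - 26137 = -115841012/4433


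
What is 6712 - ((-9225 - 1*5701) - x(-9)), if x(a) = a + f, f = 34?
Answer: 21663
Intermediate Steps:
x(a) = 34 + a (x(a) = a + 34 = 34 + a)
6712 - ((-9225 - 1*5701) - x(-9)) = 6712 - ((-9225 - 1*5701) - (34 - 9)) = 6712 - ((-9225 - 5701) - 1*25) = 6712 - (-14926 - 25) = 6712 - 1*(-14951) = 6712 + 14951 = 21663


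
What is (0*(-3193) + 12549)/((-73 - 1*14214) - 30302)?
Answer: -47/167 ≈ -0.28144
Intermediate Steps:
(0*(-3193) + 12549)/((-73 - 1*14214) - 30302) = (0 + 12549)/((-73 - 14214) - 30302) = 12549/(-14287 - 30302) = 12549/(-44589) = 12549*(-1/44589) = -47/167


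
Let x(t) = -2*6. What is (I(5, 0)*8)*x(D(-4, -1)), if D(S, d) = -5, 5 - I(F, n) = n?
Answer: -480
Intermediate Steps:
I(F, n) = 5 - n
x(t) = -12
(I(5, 0)*8)*x(D(-4, -1)) = ((5 - 1*0)*8)*(-12) = ((5 + 0)*8)*(-12) = (5*8)*(-12) = 40*(-12) = -480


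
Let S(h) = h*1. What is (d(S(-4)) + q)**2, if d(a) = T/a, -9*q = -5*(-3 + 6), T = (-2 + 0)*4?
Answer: 121/9 ≈ 13.444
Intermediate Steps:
S(h) = h
T = -8 (T = -2*4 = -8)
q = 5/3 (q = -(-5)*(-3 + 6)/9 = -(-5)*3/9 = -1/9*(-15) = 5/3 ≈ 1.6667)
d(a) = -8/a
(d(S(-4)) + q)**2 = (-8/(-4) + 5/3)**2 = (-8*(-1/4) + 5/3)**2 = (2 + 5/3)**2 = (11/3)**2 = 121/9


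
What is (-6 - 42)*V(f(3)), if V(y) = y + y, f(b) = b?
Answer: -288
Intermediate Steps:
V(y) = 2*y
(-6 - 42)*V(f(3)) = (-6 - 42)*(2*3) = -48*6 = -288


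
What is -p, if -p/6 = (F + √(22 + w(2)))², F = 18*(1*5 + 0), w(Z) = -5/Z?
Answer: 48717 + 540*√78 ≈ 53486.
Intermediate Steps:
F = 90 (F = 18*(5 + 0) = 18*5 = 90)
p = -6*(90 + √78/2)² (p = -6*(90 + √(22 - 5/2))² = -6*(90 + √(39/2))² = -6*(90 + √78/2)² ≈ -53486.)
-p = -(-48717 - 540*√78) = 48717 + 540*√78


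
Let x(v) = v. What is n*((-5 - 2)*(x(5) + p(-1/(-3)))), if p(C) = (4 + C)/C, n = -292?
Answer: 36792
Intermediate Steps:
p(C) = (4 + C)/C
n*((-5 - 2)*(x(5) + p(-1/(-3)))) = -292*(-5 - 2)*(5 + (4 - 1/(-3))/((-1/(-3)))) = -(-2044)*(5 + (4 - 1*(-⅓))/((-1*(-⅓)))) = -(-2044)*(5 + (4 + ⅓)/(⅓)) = -(-2044)*(5 + 3*(13/3)) = -(-2044)*(5 + 13) = -(-2044)*18 = -292*(-126) = 36792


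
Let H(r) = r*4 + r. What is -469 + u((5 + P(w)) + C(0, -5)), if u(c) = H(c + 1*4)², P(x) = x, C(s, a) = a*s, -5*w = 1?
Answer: 1467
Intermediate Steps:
H(r) = 5*r (H(r) = 4*r + r = 5*r)
w = -⅕ (w = -⅕*1 = -⅕ ≈ -0.20000)
u(c) = (20 + 5*c)² (u(c) = (5*(c + 1*4))² = (5*(c + 4))² = (5*(4 + c))² = (20 + 5*c)²)
-469 + u((5 + P(w)) + C(0, -5)) = -469 + 25*(4 + ((5 - ⅕) - 5*0))² = -469 + 25*(4 + (24/5 + 0))² = -469 + 25*(4 + 24/5)² = -469 + 25*(44/5)² = -469 + 25*(1936/25) = -469 + 1936 = 1467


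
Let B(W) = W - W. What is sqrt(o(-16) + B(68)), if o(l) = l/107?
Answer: 4*I*sqrt(107)/107 ≈ 0.38669*I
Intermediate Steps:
B(W) = 0
o(l) = l/107 (o(l) = l*(1/107) = l/107)
sqrt(o(-16) + B(68)) = sqrt((1/107)*(-16) + 0) = sqrt(-16/107 + 0) = sqrt(-16/107) = 4*I*sqrt(107)/107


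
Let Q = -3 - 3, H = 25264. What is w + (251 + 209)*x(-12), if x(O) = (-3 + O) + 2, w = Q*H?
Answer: -157564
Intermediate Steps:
Q = -6
w = -151584 (w = -6*25264 = -151584)
x(O) = -1 + O
w + (251 + 209)*x(-12) = -151584 + (251 + 209)*(-1 - 12) = -151584 + 460*(-13) = -151584 - 5980 = -157564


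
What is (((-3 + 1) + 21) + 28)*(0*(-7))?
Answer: 0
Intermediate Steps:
(((-3 + 1) + 21) + 28)*(0*(-7)) = ((-2 + 21) + 28)*0 = (19 + 28)*0 = 47*0 = 0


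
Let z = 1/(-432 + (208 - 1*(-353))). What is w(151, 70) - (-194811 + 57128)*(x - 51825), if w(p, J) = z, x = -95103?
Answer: -2609603929295/129 ≈ -2.0229e+10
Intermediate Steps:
z = 1/129 (z = 1/(-432 + (208 + 353)) = 1/(-432 + 561) = 1/129 ≈ 0.0077519)
w(p, J) = 1/129
w(151, 70) - (-194811 + 57128)*(x - 51825) = 1/129 - (-194811 + 57128)*(-95103 - 51825) = 1/129 - (-137683)*(-146928) = 1/129 - 1*20229487824 = 1/129 - 20229487824 = -2609603929295/129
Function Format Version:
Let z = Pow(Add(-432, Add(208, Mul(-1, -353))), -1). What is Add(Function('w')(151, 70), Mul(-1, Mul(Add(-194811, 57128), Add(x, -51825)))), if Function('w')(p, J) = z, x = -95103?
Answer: Rational(-2609603929295, 129) ≈ -2.0229e+10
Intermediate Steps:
z = Rational(1, 129) (z = Pow(Add(-432, Add(208, 353)), -1) = Pow(Add(-432, 561), -1) = Pow(129, -1) = Rational(1, 129) ≈ 0.0077519)
Function('w')(p, J) = Rational(1, 129)
Add(Function('w')(151, 70), Mul(-1, Mul(Add(-194811, 57128), Add(x, -51825)))) = Add(Rational(1, 129), Mul(-1, Mul(Add(-194811, 57128), Add(-95103, -51825)))) = Add(Rational(1, 129), Mul(-1, Mul(-137683, -146928))) = Add(Rational(1, 129), Mul(-1, 20229487824)) = Add(Rational(1, 129), -20229487824) = Rational(-2609603929295, 129)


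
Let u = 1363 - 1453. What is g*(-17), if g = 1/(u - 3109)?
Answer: 17/3199 ≈ 0.0053142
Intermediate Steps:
u = -90
g = -1/3199 (g = 1/(-90 - 3109) = 1/(-3199) = -1/3199 ≈ -0.00031260)
g*(-17) = -1/3199*(-17) = 17/3199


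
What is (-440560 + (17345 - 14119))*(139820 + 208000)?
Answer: -152113511880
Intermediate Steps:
(-440560 + (17345 - 14119))*(139820 + 208000) = (-440560 + 3226)*347820 = -437334*347820 = -152113511880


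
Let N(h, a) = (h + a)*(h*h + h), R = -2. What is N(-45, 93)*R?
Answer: -190080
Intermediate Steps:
N(h, a) = (a + h)*(h + h²) (N(h, a) = (a + h)*(h² + h) = (a + h)*(h + h²))
N(-45, 93)*R = -45*(93 - 45 + (-45)² + 93*(-45))*(-2) = -45*(93 - 45 + 2025 - 4185)*(-2) = -45*(-2112)*(-2) = 95040*(-2) = -190080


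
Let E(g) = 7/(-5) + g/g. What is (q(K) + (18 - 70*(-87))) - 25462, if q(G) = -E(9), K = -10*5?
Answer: -96768/5 ≈ -19354.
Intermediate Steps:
K = -50
E(g) = -⅖ (E(g) = 7*(-⅕) + 1 = -7/5 + 1 = -⅖)
q(G) = ⅖ (q(G) = -1*(-⅖) = ⅖)
(q(K) + (18 - 70*(-87))) - 25462 = (⅖ + (18 - 70*(-87))) - 25462 = (⅖ + (18 + 6090)) - 25462 = (⅖ + 6108) - 25462 = 30542/5 - 25462 = -96768/5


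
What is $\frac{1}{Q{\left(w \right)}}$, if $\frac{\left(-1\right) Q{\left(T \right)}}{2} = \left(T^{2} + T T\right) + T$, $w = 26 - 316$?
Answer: $- \frac{1}{335820} \approx -2.9778 \cdot 10^{-6}$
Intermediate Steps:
$w = -290$ ($w = 26 - 316 = -290$)
$Q{\left(T \right)} = - 4 T^{2} - 2 T$ ($Q{\left(T \right)} = - 2 \left(\left(T^{2} + T T\right) + T\right) = - 2 \left(\left(T^{2} + T^{2}\right) + T\right) = - 2 \left(2 T^{2} + T\right) = - 2 \left(T + 2 T^{2}\right) = - 4 T^{2} - 2 T$)
$\frac{1}{Q{\left(w \right)}} = \frac{1}{\left(-2\right) \left(-290\right) \left(1 + 2 \left(-290\right)\right)} = \frac{1}{\left(-2\right) \left(-290\right) \left(1 - 580\right)} = \frac{1}{\left(-2\right) \left(-290\right) \left(-579\right)} = \frac{1}{-335820} = - \frac{1}{335820}$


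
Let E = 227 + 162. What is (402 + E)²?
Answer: 625681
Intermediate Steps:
E = 389
(402 + E)² = (402 + 389)² = 791² = 625681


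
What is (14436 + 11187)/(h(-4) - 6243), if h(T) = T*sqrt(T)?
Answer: -159964389/38975113 + 204984*I/38975113 ≈ -4.1043 + 0.0052594*I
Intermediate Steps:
h(T) = T**(3/2)
(14436 + 11187)/(h(-4) - 6243) = (14436 + 11187)/((-4)**(3/2) - 6243) = 25623/(-8*I - 6243) = 25623/(-6243 - 8*I) = 25623*((-6243 + 8*I)/38975113) = 25623*(-6243 + 8*I)/38975113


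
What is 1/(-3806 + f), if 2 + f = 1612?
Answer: -1/2196 ≈ -0.00045537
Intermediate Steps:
f = 1610 (f = -2 + 1612 = 1610)
1/(-3806 + f) = 1/(-3806 + 1610) = 1/(-2196) = -1/2196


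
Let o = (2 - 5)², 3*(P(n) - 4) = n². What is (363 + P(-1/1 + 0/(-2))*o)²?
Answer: 161604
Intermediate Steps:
P(n) = 4 + n²/3
o = 9 (o = (-3)² = 9)
(363 + P(-1/1 + 0/(-2))*o)² = (363 + (4 + (-1/1 + 0/(-2))²/3)*9)² = (363 + (4 + (-1*1 + 0*(-½))²/3)*9)² = (363 + (4 + (-1 + 0)²/3)*9)² = (363 + (4 + (⅓)*(-1)²)*9)² = (363 + (4 + (⅓)*1)*9)² = (363 + (4 + ⅓)*9)² = (363 + (13/3)*9)² = (363 + 39)² = 402² = 161604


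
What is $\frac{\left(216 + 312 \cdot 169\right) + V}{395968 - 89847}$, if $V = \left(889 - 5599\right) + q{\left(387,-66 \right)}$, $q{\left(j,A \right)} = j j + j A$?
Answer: $\frac{172461}{306121} \approx 0.56338$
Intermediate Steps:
$q{\left(j,A \right)} = j^{2} + A j$
$V = 119517$ ($V = \left(889 - 5599\right) + 387 \left(-66 + 387\right) = -4710 + 387 \cdot 321 = -4710 + 124227 = 119517$)
$\frac{\left(216 + 312 \cdot 169\right) + V}{395968 - 89847} = \frac{\left(216 + 312 \cdot 169\right) + 119517}{395968 - 89847} = \frac{\left(216 + 52728\right) + 119517}{306121} = \left(52944 + 119517\right) \frac{1}{306121} = 172461 \cdot \frac{1}{306121} = \frac{172461}{306121}$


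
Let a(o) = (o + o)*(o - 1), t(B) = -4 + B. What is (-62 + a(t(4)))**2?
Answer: 3844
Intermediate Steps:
a(o) = 2*o*(-1 + o) (a(o) = (2*o)*(-1 + o) = 2*o*(-1 + o))
(-62 + a(t(4)))**2 = (-62 + 2*(-4 + 4)*(-1 + (-4 + 4)))**2 = (-62 + 2*0*(-1 + 0))**2 = (-62 + 2*0*(-1))**2 = (-62 + 0)**2 = (-62)**2 = 3844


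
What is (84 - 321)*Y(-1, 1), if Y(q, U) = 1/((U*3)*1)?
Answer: -79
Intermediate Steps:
Y(q, U) = 1/(3*U) (Y(q, U) = 1/((3*U)*1) = 1/(3*U))
(84 - 321)*Y(-1, 1) = (84 - 321)*((⅓)/1) = -79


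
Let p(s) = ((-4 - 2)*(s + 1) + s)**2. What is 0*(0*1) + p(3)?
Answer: 441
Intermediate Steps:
p(s) = (-6 - 5*s)**2 (p(s) = (-6*(1 + s) + s)**2 = ((-6 - 6*s) + s)**2 = (-6 - 5*s)**2)
0*(0*1) + p(3) = 0*(0*1) + (6 + 5*3)**2 = 0*0 + (6 + 15)**2 = 0 + 21**2 = 0 + 441 = 441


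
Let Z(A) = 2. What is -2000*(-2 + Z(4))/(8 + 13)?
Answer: 0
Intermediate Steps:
-2000*(-2 + Z(4))/(8 + 13) = -2000*(-2 + 2)/(8 + 13) = -0/21 = -2000*0 = 0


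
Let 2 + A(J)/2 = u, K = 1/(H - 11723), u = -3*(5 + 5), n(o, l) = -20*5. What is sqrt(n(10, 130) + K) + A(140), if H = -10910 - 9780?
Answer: -64 + 7*I*sqrt(2144087537)/32413 ≈ -64.0 + 10.0*I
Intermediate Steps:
n(o, l) = -100
H = -20690
u = -30 (u = -3*10 = -30)
K = -1/32413 (K = 1/(-20690 - 11723) = 1/(-32413) = -1/32413 ≈ -3.0852e-5)
A(J) = -64 (A(J) = -4 + 2*(-30) = -4 - 60 = -64)
sqrt(n(10, 130) + K) + A(140) = sqrt(-100 - 1/32413) - 64 = sqrt(-3241301/32413) - 64 = 7*I*sqrt(2144087537)/32413 - 64 = -64 + 7*I*sqrt(2144087537)/32413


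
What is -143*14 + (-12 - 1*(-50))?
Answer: -1964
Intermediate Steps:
-143*14 + (-12 - 1*(-50)) = -2002 + (-12 + 50) = -2002 + 38 = -1964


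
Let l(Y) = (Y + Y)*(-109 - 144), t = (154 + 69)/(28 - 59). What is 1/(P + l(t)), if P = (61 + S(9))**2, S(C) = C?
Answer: 31/264738 ≈ 0.00011710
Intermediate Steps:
t = -223/31 (t = 223/(-31) = 223*(-1/31) = -223/31 ≈ -7.1936)
l(Y) = -506*Y (l(Y) = (2*Y)*(-253) = -506*Y)
P = 4900 (P = (61 + 9)**2 = 70**2 = 4900)
1/(P + l(t)) = 1/(4900 - 506*(-223/31)) = 1/(4900 + 112838/31) = 1/(264738/31) = 31/264738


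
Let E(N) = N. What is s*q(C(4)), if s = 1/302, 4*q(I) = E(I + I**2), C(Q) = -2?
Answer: 1/604 ≈ 0.0016556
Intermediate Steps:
q(I) = I/4 + I**2/4 (q(I) = (I + I**2)/4 = I/4 + I**2/4)
s = 1/302 ≈ 0.0033113
s*q(C(4)) = ((1/4)*(-2)*(1 - 2))/302 = ((1/4)*(-2)*(-1))/302 = (1/302)*(1/2) = 1/604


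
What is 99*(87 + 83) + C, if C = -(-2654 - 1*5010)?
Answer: 24494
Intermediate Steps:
C = 7664 (C = -(-2654 - 5010) = -1*(-7664) = 7664)
99*(87 + 83) + C = 99*(87 + 83) + 7664 = 99*170 + 7664 = 16830 + 7664 = 24494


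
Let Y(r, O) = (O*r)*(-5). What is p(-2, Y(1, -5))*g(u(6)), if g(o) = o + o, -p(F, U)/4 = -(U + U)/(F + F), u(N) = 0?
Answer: 0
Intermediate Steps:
Y(r, O) = -5*O*r
p(F, U) = 4*U/F (p(F, U) = -(-4)*(U + U)/(F + F) = -(-4)*(2*U)/((2*F)) = -(-4)*(2*U)*(1/(2*F)) = -(-4)*U/F = 4*U/F)
g(o) = 2*o
p(-2, Y(1, -5))*g(u(6)) = (4*(-5*(-5)*1)/(-2))*(2*0) = (4*25*(-½))*0 = -50*0 = 0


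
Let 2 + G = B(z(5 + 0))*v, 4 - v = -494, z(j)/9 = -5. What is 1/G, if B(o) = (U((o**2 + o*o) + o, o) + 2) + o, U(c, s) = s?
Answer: -1/43826 ≈ -2.2818e-5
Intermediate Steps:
z(j) = -45 (z(j) = 9*(-5) = -45)
v = 498 (v = 4 - 1*(-494) = 4 + 494 = 498)
B(o) = 2 + 2*o (B(o) = (o + 2) + o = (2 + o) + o = 2 + 2*o)
G = -43826 (G = -2 + (2 + 2*(-45))*498 = -2 + (2 - 90)*498 = -2 - 88*498 = -2 - 43824 = -43826)
1/G = 1/(-43826) = -1/43826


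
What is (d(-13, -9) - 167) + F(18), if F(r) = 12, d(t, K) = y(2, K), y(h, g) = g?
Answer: -164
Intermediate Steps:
d(t, K) = K
(d(-13, -9) - 167) + F(18) = (-9 - 167) + 12 = -176 + 12 = -164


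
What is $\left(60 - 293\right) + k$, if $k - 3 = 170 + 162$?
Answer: $102$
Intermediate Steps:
$k = 335$ ($k = 3 + \left(170 + 162\right) = 3 + 332 = 335$)
$\left(60 - 293\right) + k = \left(60 - 293\right) + 335 = -233 + 335 = 102$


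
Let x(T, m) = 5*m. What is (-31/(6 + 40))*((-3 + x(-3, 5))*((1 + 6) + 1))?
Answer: -2728/23 ≈ -118.61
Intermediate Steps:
(-31/(6 + 40))*((-3 + x(-3, 5))*((1 + 6) + 1)) = (-31/(6 + 40))*((-3 + 5*5)*((1 + 6) + 1)) = (-31/46)*((-3 + 25)*(7 + 1)) = (-31*1/46)*(22*8) = -31/46*176 = -2728/23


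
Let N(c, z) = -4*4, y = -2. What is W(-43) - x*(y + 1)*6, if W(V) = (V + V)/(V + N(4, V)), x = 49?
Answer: 17432/59 ≈ 295.46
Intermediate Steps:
N(c, z) = -16
W(V) = 2*V/(-16 + V) (W(V) = (V + V)/(V - 16) = (2*V)/(-16 + V) = 2*V/(-16 + V))
W(-43) - x*(y + 1)*6 = 2*(-43)/(-16 - 43) - 49*(-2 + 1)*6 = 2*(-43)/(-59) - 49*(-1*6) = 2*(-43)*(-1/59) - 49*(-6) = 86/59 - 1*(-294) = 86/59 + 294 = 17432/59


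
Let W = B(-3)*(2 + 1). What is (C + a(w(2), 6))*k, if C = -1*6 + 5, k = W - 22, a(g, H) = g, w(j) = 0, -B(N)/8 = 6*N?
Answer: -410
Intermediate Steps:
B(N) = -48*N
W = 432 (W = (-48*(-3))*(2 + 1) = 144*3 = 432)
k = 410 (k = 432 - 22 = 410)
C = -1 (C = -6 + 5 = -1)
(C + a(w(2), 6))*k = (-1 + 0)*410 = -1*410 = -410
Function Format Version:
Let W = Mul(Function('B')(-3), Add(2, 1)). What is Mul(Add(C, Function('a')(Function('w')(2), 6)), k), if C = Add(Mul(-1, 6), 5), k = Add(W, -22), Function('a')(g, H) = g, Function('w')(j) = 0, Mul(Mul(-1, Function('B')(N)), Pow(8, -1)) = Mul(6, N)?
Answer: -410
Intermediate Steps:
Function('B')(N) = Mul(-48, N) (Function('B')(N) = Mul(-8, Mul(6, N)) = Mul(-48, N))
W = 432 (W = Mul(Mul(-48, -3), Add(2, 1)) = Mul(144, 3) = 432)
k = 410 (k = Add(432, -22) = 410)
C = -1 (C = Add(-6, 5) = -1)
Mul(Add(C, Function('a')(Function('w')(2), 6)), k) = Mul(Add(-1, 0), 410) = Mul(-1, 410) = -410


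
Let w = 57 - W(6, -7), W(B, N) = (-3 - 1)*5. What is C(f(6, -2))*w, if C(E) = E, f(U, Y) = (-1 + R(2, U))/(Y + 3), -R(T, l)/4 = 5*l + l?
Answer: -11165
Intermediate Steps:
W(B, N) = -20 (W(B, N) = -4*5 = -20)
R(T, l) = -24*l (R(T, l) = -4*(5*l + l) = -24*l)
f(U, Y) = (-1 - 24*U)/(3 + Y) (f(U, Y) = (-1 - 24*U)/(Y + 3) = (-1 - 24*U)/(3 + Y))
w = 77 (w = 57 - 1*(-20) = 57 + 20 = 77)
C(f(6, -2))*w = ((-1 - 24*6)/(3 - 2))*77 = ((-1 - 144)/1)*77 = (1*(-145))*77 = -145*77 = -11165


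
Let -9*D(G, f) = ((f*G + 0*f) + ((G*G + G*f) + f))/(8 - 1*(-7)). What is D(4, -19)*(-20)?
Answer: -620/27 ≈ -22.963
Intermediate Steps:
D(G, f) = -f/135 - G²/135 - 2*G*f/135 (D(G, f) = -((f*G + 0*f) + ((G*G + G*f) + f))/(9*(8 - 1*(-7))) = -((G*f + 0) + ((G² + G*f) + f))/(9*(8 + 7)) = -(G*f + (f + G² + G*f))/(9*15) = -(f + G² + 2*G*f)/(9*15) = -(f/15 + G²/15 + 2*G*f/15)/9 = -f/135 - G²/135 - 2*G*f/135)
D(4, -19)*(-20) = (-1/135*(-19) - 1/135*4² - 2/135*4*(-19))*(-20) = (19/135 - 1/135*16 + 152/135)*(-20) = (19/135 - 16/135 + 152/135)*(-20) = (31/27)*(-20) = -620/27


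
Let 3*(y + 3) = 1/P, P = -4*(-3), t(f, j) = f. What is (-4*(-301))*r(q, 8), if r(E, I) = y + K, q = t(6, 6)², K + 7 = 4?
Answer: -64715/9 ≈ -7190.6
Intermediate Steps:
P = 12
K = -3 (K = -7 + 4 = -3)
q = 36 (q = 6² = 36)
y = -107/36 (y = -3 + (⅓)/12 = -3 + (⅓)*(1/12) = -3 + 1/36 = -107/36 ≈ -2.9722)
r(E, I) = -215/36 (r(E, I) = -107/36 - 3 = -215/36)
(-4*(-301))*r(q, 8) = -4*(-301)*(-215/36) = 1204*(-215/36) = -64715/9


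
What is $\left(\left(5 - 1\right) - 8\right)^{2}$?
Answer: $16$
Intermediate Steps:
$\left(\left(5 - 1\right) - 8\right)^{2} = \left(4 - 8\right)^{2} = \left(-4\right)^{2} = 16$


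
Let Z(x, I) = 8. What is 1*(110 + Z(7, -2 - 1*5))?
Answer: 118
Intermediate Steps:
1*(110 + Z(7, -2 - 1*5)) = 1*(110 + 8) = 1*118 = 118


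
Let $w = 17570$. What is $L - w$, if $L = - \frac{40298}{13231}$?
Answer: $- \frac{232508968}{13231} \approx -17573.0$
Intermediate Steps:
$L = - \frac{40298}{13231}$ ($L = \left(-40298\right) \frac{1}{13231} = - \frac{40298}{13231} \approx -3.0457$)
$L - w = - \frac{40298}{13231} - 17570 = - \frac{232508968}{13231}$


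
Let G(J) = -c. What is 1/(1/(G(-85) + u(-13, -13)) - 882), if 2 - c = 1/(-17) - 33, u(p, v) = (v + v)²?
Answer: -10896/9610255 ≈ -0.0011338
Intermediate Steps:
u(p, v) = 4*v² (u(p, v) = (2*v)² = 4*v²)
c = 596/17 (c = 2 - (1/(-17) - 33) = 2 - (-1/17 - 33) = 2 - 1*(-562/17) = 2 + 562/17 = 596/17 ≈ 35.059)
G(J) = -596/17 (G(J) = -1*596/17 = -596/17)
1/(1/(G(-85) + u(-13, -13)) - 882) = 1/(1/(-596/17 + 4*(-13)²) - 882) = 1/(1/(-596/17 + 4*169) - 882) = 1/(1/(-596/17 + 676) - 882) = 1/(1/(10896/17) - 882) = 1/(17/10896 - 882) = 1/(-9610255/10896) = -10896/9610255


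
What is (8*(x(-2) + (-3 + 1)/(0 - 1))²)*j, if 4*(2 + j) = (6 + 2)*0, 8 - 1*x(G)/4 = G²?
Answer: -5184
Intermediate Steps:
x(G) = 32 - 4*G²
j = -2 (j = -2 + ((6 + 2)*0)/4 = -2 + (8*0)/4 = -2 + (¼)*0 = -2 + 0 = -2)
(8*(x(-2) + (-3 + 1)/(0 - 1))²)*j = (8*((32 - 4*(-2)²) + (-3 + 1)/(0 - 1))²)*(-2) = (8*((32 - 4*4) - 2/(-1))²)*(-2) = (8*((32 - 16) - 2*(-1))²)*(-2) = (8*(16 + 2)²)*(-2) = (8*18²)*(-2) = (8*324)*(-2) = 2592*(-2) = -5184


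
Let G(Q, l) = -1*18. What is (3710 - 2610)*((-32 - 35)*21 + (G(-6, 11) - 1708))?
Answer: -3446300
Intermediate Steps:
G(Q, l) = -18
(3710 - 2610)*((-32 - 35)*21 + (G(-6, 11) - 1708)) = (3710 - 2610)*((-32 - 35)*21 + (-18 - 1708)) = 1100*(-67*21 - 1726) = 1100*(-1407 - 1726) = 1100*(-3133) = -3446300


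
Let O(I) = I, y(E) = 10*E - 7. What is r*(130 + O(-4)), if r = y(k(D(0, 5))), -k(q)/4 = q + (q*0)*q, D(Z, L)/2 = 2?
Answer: -21042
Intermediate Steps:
D(Z, L) = 4 (D(Z, L) = 2*2 = 4)
k(q) = -4*q (k(q) = -4*(q + (q*0)*q) = -4*(q + 0*q) = -4*(q + 0) = -4*q)
y(E) = -7 + 10*E
r = -167 (r = -7 + 10*(-4*4) = -7 + 10*(-16) = -7 - 160 = -167)
r*(130 + O(-4)) = -167*(130 - 4) = -167*126 = -21042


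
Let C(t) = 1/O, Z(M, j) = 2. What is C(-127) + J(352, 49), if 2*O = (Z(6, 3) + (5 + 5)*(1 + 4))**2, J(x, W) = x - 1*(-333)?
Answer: 926121/1352 ≈ 685.00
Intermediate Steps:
J(x, W) = 333 + x (J(x, W) = x + 333 = 333 + x)
O = 1352 (O = (2 + (5 + 5)*(1 + 4))**2/2 = (2 + 10*5)**2/2 = (2 + 50)**2/2 = (1/2)*52**2 = (1/2)*2704 = 1352)
C(t) = 1/1352
C(-127) + J(352, 49) = 1/1352 + (333 + 352) = 1/1352 + 685 = 926121/1352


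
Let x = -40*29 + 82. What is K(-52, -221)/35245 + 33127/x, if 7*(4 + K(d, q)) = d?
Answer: -33359241/1085546 ≈ -30.730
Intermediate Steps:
x = -1078 (x = -1160 + 82 = -1078)
K(d, q) = -4 + d/7
K(-52, -221)/35245 + 33127/x = (-4 + (⅐)*(-52))/35245 + 33127/(-1078) = (-4 - 52/7)*(1/35245) + 33127*(-1/1078) = -80/7*1/35245 - 33127/1078 = -16/49343 - 33127/1078 = -33359241/1085546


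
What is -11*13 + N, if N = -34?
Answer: -177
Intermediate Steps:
-11*13 + N = -11*13 - 34 = -143 - 34 = -177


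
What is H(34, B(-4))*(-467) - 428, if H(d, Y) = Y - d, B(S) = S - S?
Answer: 15450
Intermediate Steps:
B(S) = 0
H(34, B(-4))*(-467) - 428 = (0 - 1*34)*(-467) - 428 = (0 - 34)*(-467) - 428 = -34*(-467) - 428 = 15878 - 428 = 15450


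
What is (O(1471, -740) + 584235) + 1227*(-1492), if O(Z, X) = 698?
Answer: -1245751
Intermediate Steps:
(O(1471, -740) + 584235) + 1227*(-1492) = (698 + 584235) + 1227*(-1492) = 584933 - 1830684 = -1245751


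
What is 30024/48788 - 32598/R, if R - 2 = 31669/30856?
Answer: -4089192328050/379656019 ≈ -10771.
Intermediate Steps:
R = 93381/30856 (R = 2 + 31669/30856 = 93381/30856 ≈ 3.0263)
30024/48788 - 32598/R = 30024/48788 - 32598/93381/30856 = 30024*(1/48788) - 32598*30856/93381 = 7506/12197 - 335281296/31127 = -4089192328050/379656019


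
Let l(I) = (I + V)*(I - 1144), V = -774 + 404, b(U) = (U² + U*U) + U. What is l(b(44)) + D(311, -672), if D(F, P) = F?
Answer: 9829823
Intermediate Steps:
b(U) = U + 2*U² (b(U) = (U² + U²) + U = 2*U² + U = U + 2*U²)
V = -370
l(I) = (-1144 + I)*(-370 + I) (l(I) = (I - 370)*(I - 1144) = (-370 + I)*(-1144 + I) = (-1144 + I)*(-370 + I))
l(b(44)) + D(311, -672) = (423280 + (44*(1 + 2*44))² - 66616*(1 + 2*44)) + 311 = (423280 + (44*(1 + 88))² - 66616*(1 + 88)) + 311 = (423280 + (44*89)² - 66616*89) + 311 = (423280 + 3916² - 1514*3916) + 311 = (423280 + 15335056 - 5928824) + 311 = 9829512 + 311 = 9829823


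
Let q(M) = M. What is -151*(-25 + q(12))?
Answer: 1963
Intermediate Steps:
-151*(-25 + q(12)) = -151*(-25 + 12) = -151*(-13) = 1963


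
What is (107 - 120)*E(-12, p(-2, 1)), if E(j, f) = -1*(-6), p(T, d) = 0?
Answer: -78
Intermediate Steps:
E(j, f) = 6
(107 - 120)*E(-12, p(-2, 1)) = (107 - 120)*6 = -13*6 = -78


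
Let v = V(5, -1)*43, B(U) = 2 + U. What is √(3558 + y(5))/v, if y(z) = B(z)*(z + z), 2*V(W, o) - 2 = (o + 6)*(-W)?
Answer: -4*√907/989 ≈ -0.12181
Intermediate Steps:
V(W, o) = 1 - W*(6 + o)/2 (V(W, o) = 1 + ((o + 6)*(-W))/2 = 1 + ((6 + o)*(-W))/2 = 1 + (-W*(6 + o))/2 = 1 - W*(6 + o)/2)
y(z) = 2*z*(2 + z) (y(z) = (2 + z)*(z + z) = (2 + z)*(2*z) = 2*z*(2 + z))
v = -989/2 (v = (1 - 3*5 - ½*5*(-1))*43 = (1 - 15 + 5/2)*43 = -23/2*43 = -989/2 ≈ -494.50)
√(3558 + y(5))/v = √(3558 + 2*5*(2 + 5))/(-989/2) = √(3558 + 2*5*7)*(-2/989) = √(3558 + 70)*(-2/989) = √3628*(-2/989) = (2*√907)*(-2/989) = -4*√907/989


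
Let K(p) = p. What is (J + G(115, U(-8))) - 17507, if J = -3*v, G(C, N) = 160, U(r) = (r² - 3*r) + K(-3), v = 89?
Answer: -17614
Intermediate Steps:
U(r) = -3 + r² - 3*r (U(r) = (r² - 3*r) - 3 = -3 + r² - 3*r)
J = -267 (J = -3*89 = -267)
(J + G(115, U(-8))) - 17507 = (-267 + 160) - 17507 = -107 - 17507 = -17614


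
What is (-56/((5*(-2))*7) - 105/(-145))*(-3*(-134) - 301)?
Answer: 22321/145 ≈ 153.94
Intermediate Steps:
(-56/((5*(-2))*7) - 105/(-145))*(-3*(-134) - 301) = (-56/((-10*7)) - 105*(-1/145))*(402 - 301) = (-56/(-70) + 21/29)*101 = (-56*(-1/70) + 21/29)*101 = (⅘ + 21/29)*101 = (221/145)*101 = 22321/145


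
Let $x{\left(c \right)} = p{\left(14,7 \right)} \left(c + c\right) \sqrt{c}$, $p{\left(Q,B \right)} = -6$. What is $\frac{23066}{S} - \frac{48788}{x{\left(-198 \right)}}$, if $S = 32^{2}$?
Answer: $\frac{11533}{512} + \frac{12197 i \sqrt{22}}{39204} \approx 22.525 + 1.4593 i$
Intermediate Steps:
$S = 1024$
$x{\left(c \right)} = - 12 c^{\frac{3}{2}}$ ($x{\left(c \right)} = - 6 \left(c + c\right) \sqrt{c} = - 6 \cdot 2 c \sqrt{c} = - 12 c \sqrt{c} = - 12 c^{\frac{3}{2}}$)
$\frac{23066}{S} - \frac{48788}{x{\left(-198 \right)}} = \frac{23066}{1024} - \frac{48788}{\left(-12\right) \left(-198\right)^{\frac{3}{2}}} = 23066 \cdot \frac{1}{1024} - \frac{48788}{\left(-12\right) \left(- 594 i \sqrt{22}\right)} = \frac{11533}{512} - \frac{48788}{7128 i \sqrt{22}} = \frac{11533}{512} - 48788 \left(- \frac{i \sqrt{22}}{156816}\right) = \frac{11533}{512} + \frac{12197 i \sqrt{22}}{39204}$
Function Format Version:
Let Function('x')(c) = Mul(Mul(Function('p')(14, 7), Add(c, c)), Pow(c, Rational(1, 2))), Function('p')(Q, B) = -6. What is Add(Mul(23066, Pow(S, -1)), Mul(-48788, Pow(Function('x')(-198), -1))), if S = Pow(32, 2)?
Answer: Add(Rational(11533, 512), Mul(Rational(12197, 39204), I, Pow(22, Rational(1, 2)))) ≈ Add(22.525, Mul(1.4593, I))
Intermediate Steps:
S = 1024
Function('x')(c) = Mul(-12, Pow(c, Rational(3, 2))) (Function('x')(c) = Mul(Mul(-6, Add(c, c)), Pow(c, Rational(1, 2))) = Mul(Mul(-6, Mul(2, c)), Pow(c, Rational(1, 2))) = Mul(Mul(-12, c), Pow(c, Rational(1, 2))) = Mul(-12, Pow(c, Rational(3, 2))))
Add(Mul(23066, Pow(S, -1)), Mul(-48788, Pow(Function('x')(-198), -1))) = Add(Mul(23066, Pow(1024, -1)), Mul(-48788, Pow(Mul(-12, Pow(-198, Rational(3, 2))), -1))) = Add(Mul(23066, Rational(1, 1024)), Mul(-48788, Pow(Mul(-12, Mul(-594, I, Pow(22, Rational(1, 2)))), -1))) = Add(Rational(11533, 512), Mul(-48788, Pow(Mul(7128, I, Pow(22, Rational(1, 2))), -1))) = Add(Rational(11533, 512), Mul(-48788, Mul(Rational(-1, 156816), I, Pow(22, Rational(1, 2))))) = Add(Rational(11533, 512), Mul(Rational(12197, 39204), I, Pow(22, Rational(1, 2))))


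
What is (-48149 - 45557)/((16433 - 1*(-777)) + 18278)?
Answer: -46853/17744 ≈ -2.6405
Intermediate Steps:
(-48149 - 45557)/((16433 - 1*(-777)) + 18278) = -93706/((16433 + 777) + 18278) = -93706/(17210 + 18278) = -93706/35488 = -93706*1/35488 = -46853/17744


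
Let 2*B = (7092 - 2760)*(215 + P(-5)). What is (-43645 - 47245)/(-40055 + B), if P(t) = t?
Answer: -18178/82961 ≈ -0.21912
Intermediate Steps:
B = 454860 (B = ((7092 - 2760)*(215 - 5))/2 = (4332*210)/2 = (½)*909720 = 454860)
(-43645 - 47245)/(-40055 + B) = (-43645 - 47245)/(-40055 + 454860) = -90890/414805 = -90890*1/414805 = -18178/82961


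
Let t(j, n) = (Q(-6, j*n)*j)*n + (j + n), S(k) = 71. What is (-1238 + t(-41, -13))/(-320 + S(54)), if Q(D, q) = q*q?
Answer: -608105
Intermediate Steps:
Q(D, q) = q²
t(j, n) = j + n + j³*n³ (t(j, n) = ((j*n)²*j)*n + (j + n) = ((j²*n²)*j)*n + (j + n) = (j³*n²)*n + (j + n) = j³*n³ + (j + n) = j + n + j³*n³)
(-1238 + t(-41, -13))/(-320 + S(54)) = (-1238 + (-41 - 13 + (-41)³*(-13)³))/(-320 + 71) = (-1238 + (-41 - 13 - 68921*(-2197)))/(-249) = (-1238 + (-41 - 13 + 151419437))*(-1/249) = (-1238 + 151419383)*(-1/249) = 151418145*(-1/249) = -608105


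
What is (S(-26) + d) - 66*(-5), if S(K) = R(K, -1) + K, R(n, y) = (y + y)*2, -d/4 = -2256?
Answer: 9324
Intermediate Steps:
d = 9024 (d = -4*(-2256) = 9024)
R(n, y) = 4*y (R(n, y) = (2*y)*2 = 4*y)
S(K) = -4 + K (S(K) = 4*(-1) + K = -4 + K)
(S(-26) + d) - 66*(-5) = ((-4 - 26) + 9024) - 66*(-5) = (-30 + 9024) + 330 = 8994 + 330 = 9324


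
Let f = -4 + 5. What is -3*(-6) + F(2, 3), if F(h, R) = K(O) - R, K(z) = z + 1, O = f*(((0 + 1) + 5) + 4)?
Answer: 26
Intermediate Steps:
f = 1
O = 10 (O = 1*(((0 + 1) + 5) + 4) = 1*((1 + 5) + 4) = 1*(6 + 4) = 1*10 = 10)
K(z) = 1 + z
F(h, R) = 11 - R (F(h, R) = (1 + 10) - R = 11 - R)
-3*(-6) + F(2, 3) = -3*(-6) + (11 - 1*3) = 18 + (11 - 3) = 18 + 8 = 26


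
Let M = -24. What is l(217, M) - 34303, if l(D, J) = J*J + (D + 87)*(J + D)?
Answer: 24945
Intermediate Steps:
l(D, J) = J**2 + (87 + D)*(D + J)
l(217, M) - 34303 = (217**2 + (-24)**2 + 87*217 + 87*(-24) + 217*(-24)) - 34303 = (47089 + 576 + 18879 - 2088 - 5208) - 34303 = 59248 - 34303 = 24945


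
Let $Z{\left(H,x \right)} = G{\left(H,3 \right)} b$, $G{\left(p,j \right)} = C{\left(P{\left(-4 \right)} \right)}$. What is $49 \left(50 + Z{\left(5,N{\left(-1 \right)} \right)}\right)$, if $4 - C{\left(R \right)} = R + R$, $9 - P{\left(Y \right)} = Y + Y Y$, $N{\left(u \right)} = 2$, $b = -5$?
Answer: $0$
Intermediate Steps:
$P{\left(Y \right)} = 9 - Y - Y^{2}$ ($P{\left(Y \right)} = 9 - \left(Y + Y Y\right) = 9 - \left(Y + Y^{2}\right) = 9 - Y - Y^{2}$)
$C{\left(R \right)} = 4 - 2 R$ ($C{\left(R \right)} = 4 - \left(R + R\right) = 4 - 2 R$)
$G{\left(p,j \right)} = 10$ ($G{\left(p,j \right)} = 4 - 2 \left(9 - -4 - \left(-4\right)^{2}\right) = 4 - 2 \left(9 + 4 - 16\right) = 4 - -6 = 4 + 6 = 10$)
$Z{\left(H,x \right)} = -50$ ($Z{\left(H,x \right)} = 10 \left(-5\right) = -50$)
$49 \left(50 + Z{\left(5,N{\left(-1 \right)} \right)}\right) = 49 \left(50 - 50\right) = 49 \cdot 0 = 0$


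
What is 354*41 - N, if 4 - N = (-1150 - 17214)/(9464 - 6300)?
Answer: 11472819/791 ≈ 14504.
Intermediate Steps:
N = 7755/791 (N = 4 - (-1150 - 17214)/(9464 - 6300) = 4 - (-18364)/3164 = 4 - 1*(-4591/791) = 4 + 4591/791 = 7755/791 ≈ 9.8040)
354*41 - N = 354*41 - 1*7755/791 = 14514 - 7755/791 = 11472819/791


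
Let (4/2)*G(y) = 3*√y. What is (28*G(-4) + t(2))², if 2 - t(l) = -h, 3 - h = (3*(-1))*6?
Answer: -6527 + 3864*I ≈ -6527.0 + 3864.0*I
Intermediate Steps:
G(y) = 3*√y/2 (G(y) = (3*√y)/2 = 3*√y/2)
h = 21 (h = 3 - 3*(-1)*6 = 3 - (-3)*6 = 3 - 1*(-18) = 3 + 18 = 21)
t(l) = 23 (t(l) = 2 - (-1)*21 = 2 - 1*(-21) = 2 + 21 = 23)
(28*G(-4) + t(2))² = (28*(3*√(-4)/2) + 23)² = (28*(3*(2*I)/2) + 23)² = (28*(3*I) + 23)² = (84*I + 23)² = (23 + 84*I)²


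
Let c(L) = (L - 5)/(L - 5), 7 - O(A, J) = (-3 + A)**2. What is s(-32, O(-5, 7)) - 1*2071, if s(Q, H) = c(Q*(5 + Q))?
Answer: -2070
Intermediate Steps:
O(A, J) = 7 - (-3 + A)**2
c(L) = 1 (c(L) = (-5 + L)/(-5 + L) = 1)
s(Q, H) = 1
s(-32, O(-5, 7)) - 1*2071 = 1 - 1*2071 = 1 - 2071 = -2070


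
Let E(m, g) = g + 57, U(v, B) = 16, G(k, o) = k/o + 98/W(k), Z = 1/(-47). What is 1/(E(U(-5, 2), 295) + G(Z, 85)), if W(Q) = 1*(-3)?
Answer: 11985/3827207 ≈ 0.0031315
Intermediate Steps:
Z = -1/47 ≈ -0.021277
W(Q) = -3
G(k, o) = -98/3 + k/o (G(k, o) = k/o + 98/(-3) = k/o + 98*(-1/3) = k/o - 98/3 = -98/3 + k/o)
E(m, g) = 57 + g
1/(E(U(-5, 2), 295) + G(Z, 85)) = 1/((57 + 295) + (-98/3 - 1/47/85)) = 1/(352 + (-98/3 - 1/47*1/85)) = 1/(352 + (-98/3 - 1/3995)) = 1/(352 - 391513/11985) = 1/(3827207/11985) = 11985/3827207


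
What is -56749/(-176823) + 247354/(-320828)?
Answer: -12765604085/28364884722 ≈ -0.45005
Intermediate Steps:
-56749/(-176823) + 247354/(-320828) = -56749*(-1/176823) + 247354*(-1/320828) = 56749/176823 - 123677/160414 = -12765604085/28364884722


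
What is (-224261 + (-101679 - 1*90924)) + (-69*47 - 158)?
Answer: -420265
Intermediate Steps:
(-224261 + (-101679 - 1*90924)) + (-69*47 - 158) = (-224261 + (-101679 - 90924)) + (-3243 - 158) = (-224261 - 192603) - 3401 = -416864 - 3401 = -420265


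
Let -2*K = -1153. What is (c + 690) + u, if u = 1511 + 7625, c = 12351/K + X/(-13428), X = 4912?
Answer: 38114230676/3870621 ≈ 9847.1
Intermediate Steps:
K = 1153/2 (K = -½*(-1153) = 1153/2 ≈ 576.50)
c = 81508730/3870621 (c = 12351/(1153/2) + 4912/(-13428) = 12351*(2/1153) + 4912*(-1/13428) = 24702/1153 - 1228/3357 = 81508730/3870621 ≈ 21.058)
u = 9136
(c + 690) + u = (81508730/3870621 + 690) + 9136 = 2752237220/3870621 + 9136 = 38114230676/3870621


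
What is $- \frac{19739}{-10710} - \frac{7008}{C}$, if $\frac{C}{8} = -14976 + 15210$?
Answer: $- \frac{264613}{139230} \approx -1.9005$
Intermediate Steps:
$C = 1872$ ($C = 8 \left(-14976 + 15210\right) = 8 \cdot 234 = 1872$)
$- \frac{19739}{-10710} - \frac{7008}{C} = - \frac{19739}{-10710} - \frac{7008}{1872} = \left(-19739\right) \left(- \frac{1}{10710}\right) - \frac{146}{39} = \frac{19739}{10710} - \frac{146}{39} = - \frac{264613}{139230}$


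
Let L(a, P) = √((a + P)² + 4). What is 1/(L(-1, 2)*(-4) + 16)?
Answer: 1/11 + √5/44 ≈ 0.14173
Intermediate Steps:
L(a, P) = √(4 + (P + a)²) (L(a, P) = √((P + a)² + 4) = √(4 + (P + a)²))
1/(L(-1, 2)*(-4) + 16) = 1/(√(4 + (2 - 1)²)*(-4) + 16) = 1/(√(4 + 1²)*(-4) + 16) = 1/(√(4 + 1)*(-4) + 16) = 1/(√5*(-4) + 16) = 1/(-4*√5 + 16) = 1/(16 - 4*√5)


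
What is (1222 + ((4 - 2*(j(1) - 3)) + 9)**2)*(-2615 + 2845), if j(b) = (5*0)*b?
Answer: 364090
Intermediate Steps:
j(b) = 0 (j(b) = 0*b = 0)
(1222 + ((4 - 2*(j(1) - 3)) + 9)**2)*(-2615 + 2845) = (1222 + ((4 - 2*(0 - 3)) + 9)**2)*(-2615 + 2845) = (1222 + ((4 - 2*(-3)) + 9)**2)*230 = (1222 + ((4 + 6) + 9)**2)*230 = (1222 + (10 + 9)**2)*230 = (1222 + 19**2)*230 = (1222 + 361)*230 = 1583*230 = 364090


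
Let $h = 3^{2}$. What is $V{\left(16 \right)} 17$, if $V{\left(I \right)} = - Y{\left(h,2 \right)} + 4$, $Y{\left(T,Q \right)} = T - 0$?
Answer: $-85$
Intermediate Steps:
$h = 9$
$Y{\left(T,Q \right)} = T$ ($Y{\left(T,Q \right)} = T + 0 = T$)
$V{\left(I \right)} = -5$ ($V{\left(I \right)} = \left(-1\right) 9 + 4 = -9 + 4 = -5$)
$V{\left(16 \right)} 17 = \left(-5\right) 17 = -85$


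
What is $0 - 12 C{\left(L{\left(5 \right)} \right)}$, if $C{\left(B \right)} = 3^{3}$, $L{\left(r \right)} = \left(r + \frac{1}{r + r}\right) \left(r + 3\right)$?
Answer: $-324$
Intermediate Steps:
$L{\left(r \right)} = \left(3 + r\right) \left(r + \frac{1}{2 r}\right)$ ($L{\left(r \right)} = \left(r + \frac{1}{2 r}\right) \left(3 + r\right) = \left(3 + r\right) \left(r + \frac{1}{2 r}\right)$)
$C{\left(B \right)} = 27$
$0 - 12 C{\left(L{\left(5 \right)} \right)} = 0 - 324 = -324$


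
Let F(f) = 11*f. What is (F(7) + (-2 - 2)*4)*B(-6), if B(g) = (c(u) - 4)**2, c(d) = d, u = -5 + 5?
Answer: 976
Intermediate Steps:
u = 0
B(g) = 16 (B(g) = (0 - 4)**2 = (-4)**2 = 16)
(F(7) + (-2 - 2)*4)*B(-6) = (11*7 + (-2 - 2)*4)*16 = (77 - 4*4)*16 = (77 - 16)*16 = 61*16 = 976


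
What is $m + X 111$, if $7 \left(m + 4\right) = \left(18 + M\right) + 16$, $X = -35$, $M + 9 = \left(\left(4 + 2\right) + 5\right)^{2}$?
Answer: $- \frac{27077}{7} \approx -3868.1$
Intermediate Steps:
$M = 112$ ($M = -9 + \left(\left(4 + 2\right) + 5\right)^{2} = -9 + \left(6 + 5\right)^{2} = -9 + 11^{2} = -9 + 121 = 112$)
$m = \frac{118}{7}$ ($m = -4 + \frac{\left(18 + 112\right) + 16}{7} = -4 + \frac{130 + 16}{7} = -4 + \frac{1}{7} \cdot 146 = -4 + \frac{146}{7} = \frac{118}{7} \approx 16.857$)
$m + X 111 = \frac{118}{7} - 3885 = - \frac{27077}{7}$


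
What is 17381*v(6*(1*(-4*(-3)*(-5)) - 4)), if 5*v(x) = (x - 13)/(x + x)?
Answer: 6900257/3840 ≈ 1796.9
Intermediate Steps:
v(x) = (-13 + x)/(10*x) (v(x) = ((x - 13)/(x + x))/5 = ((-13 + x)/((2*x)))/5 = ((-13 + x)*(1/(2*x)))/5 = ((-13 + x)/(2*x))/5 = (-13 + x)/(10*x))
17381*v(6*(1*(-4*(-3)*(-5)) - 4)) = 17381*((-13 + 6*(1*(-4*(-3)*(-5)) - 4))/(10*((6*(1*(-4*(-3)*(-5)) - 4))))) = 17381*((-13 + 6*(1*(12*(-5)) - 4))/(10*((6*(1*(12*(-5)) - 4))))) = 17381*((-13 + 6*(1*(-60) - 4))/(10*((6*(1*(-60) - 4))))) = 17381*((-13 + 6*(-60 - 4))/(10*((6*(-60 - 4))))) = 17381*((-13 + 6*(-64))/(10*((6*(-64))))) = 17381*((⅒)*(-13 - 384)/(-384)) = 17381*((⅒)*(-1/384)*(-397)) = 17381*(397/3840) = 6900257/3840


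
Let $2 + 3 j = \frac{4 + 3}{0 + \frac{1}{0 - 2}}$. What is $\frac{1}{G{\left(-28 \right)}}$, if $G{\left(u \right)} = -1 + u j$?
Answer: $\frac{3}{445} \approx 0.0067416$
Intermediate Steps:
$j = - \frac{16}{3}$ ($j = - \frac{2}{3} + \frac{\left(4 + 3\right) \frac{1}{0 + \frac{1}{0 - 2}}}{3} = - \frac{2}{3} + \frac{7 \frac{1}{0 + \frac{1}{-2}}}{3} = - \frac{2}{3} + \frac{7 \frac{1}{0 - \frac{1}{2}}}{3} = - \frac{2}{3} + \frac{7 \frac{1}{- \frac{1}{2}}}{3} = - \frac{2}{3} + \frac{7 \left(-2\right)}{3} = - \frac{2}{3} + \frac{1}{3} \left(-14\right) = - \frac{2}{3} - \frac{14}{3} = - \frac{16}{3} \approx -5.3333$)
$G{\left(u \right)} = -1 - \frac{16 u}{3}$ ($G{\left(u \right)} = -1 + u \left(- \frac{16}{3}\right) = -1 - \frac{16 u}{3}$)
$\frac{1}{G{\left(-28 \right)}} = \frac{1}{-1 - - \frac{448}{3}} = \frac{1}{-1 + \frac{448}{3}} = \frac{1}{\frac{445}{3}} = \frac{3}{445}$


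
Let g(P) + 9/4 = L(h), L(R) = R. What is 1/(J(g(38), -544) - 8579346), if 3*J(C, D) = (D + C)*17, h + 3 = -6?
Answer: -12/102989909 ≈ -1.1652e-7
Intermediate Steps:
h = -9 (h = -3 - 6 = -9)
g(P) = -45/4 (g(P) = -9/4 - 9 = -45/4)
J(C, D) = 17*C/3 + 17*D/3 (J(C, D) = ((D + C)*17)/3 = ((C + D)*17)/3 = (17*C + 17*D)/3 = 17*C/3 + 17*D/3)
1/(J(g(38), -544) - 8579346) = 1/(((17/3)*(-45/4) + (17/3)*(-544)) - 8579346) = 1/((-255/4 - 9248/3) - 8579346) = 1/(-37757/12 - 8579346) = 1/(-102989909/12) = -12/102989909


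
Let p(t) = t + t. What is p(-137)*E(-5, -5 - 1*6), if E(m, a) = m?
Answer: 1370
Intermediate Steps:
p(t) = 2*t
p(-137)*E(-5, -5 - 1*6) = (2*(-137))*(-5) = -274*(-5) = 1370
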